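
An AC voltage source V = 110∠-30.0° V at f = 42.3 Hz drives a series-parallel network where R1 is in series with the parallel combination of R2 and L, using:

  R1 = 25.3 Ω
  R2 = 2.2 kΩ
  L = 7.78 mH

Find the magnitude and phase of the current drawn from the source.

Step 1 — Angular frequency: ω = 2π·f = 2π·42.3 = 265.8 rad/s.
Step 2 — Component impedances:
  R1: Z = R = 25.3 Ω
  R2: Z = R = 2200 Ω
  L: Z = jωL = j·265.8·0.00778 = 0 + j2.068 Ω
Step 3 — Parallel branch: R2 || L = 1/(1/R2 + 1/L) = 0.001943 + j2.068 Ω.
Step 4 — Series with R1: Z_total = R1 + (R2 || L) = 25.3 + j2.068 Ω = 25.39∠4.7° Ω.
Step 5 — Source phasor: V = 110∠-30.0° V = 95.26 - j55 V.
Step 6 — Ohm's law: I = V / Z_total = (95.26 - j55) / (25.3 + j2.068) = 3.564 - j2.465 A.
Step 7 — Convert to polar: |I| = 4.333 A, ∠I = -34.7°.

I = 4.333∠-34.7° A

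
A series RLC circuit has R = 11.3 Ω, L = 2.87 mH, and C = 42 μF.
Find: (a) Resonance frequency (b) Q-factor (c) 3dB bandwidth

Step 1 — Resonance: ω₀ = 1/√(LC) = 1/√(0.00287·4.2e-05) = 2880 rad/s.
Step 2 — f₀ = ω₀/(2π) = 458.4 Hz.
Step 3 — Series Q: Q = ω₀L/R = 2880·0.00287/11.3 = 0.7315.
Step 4 — Bandwidth: Δω = ω₀/Q = 3937 rad/s; BW = Δω/(2π) = 626.6 Hz.

(a) f₀ = 458.4 Hz  (b) Q = 0.7315  (c) BW = 626.6 Hz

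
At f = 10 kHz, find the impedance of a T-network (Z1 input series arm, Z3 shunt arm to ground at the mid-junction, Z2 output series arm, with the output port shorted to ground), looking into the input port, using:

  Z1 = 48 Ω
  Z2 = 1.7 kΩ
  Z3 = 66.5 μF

Step 1 — Angular frequency: ω = 2π·f = 2π·1e+04 = 6.283e+04 rad/s.
Step 2 — Component impedances:
  Z1: Z = R = 48 Ω
  Z2: Z = R = 1700 Ω
  Z3: Z = 1/(jωC) = -j/(ω·C) = 0 - j0.2393 Ω
Step 3 — With the output port shorted to ground, the output series arm Z2 runs from the junction to ground; the shunt arm Z3 also runs from the junction to ground. They appear in parallel: Z3 || Z2 = 3.369e-05 - j0.2393 Ω.
Step 4 — Series with input arm Z1: Z_in = Z1 + (Z3 || Z2) = 48 - j0.2393 Ω = 48∠-0.3° Ω.

Z = 48 - j0.2393 Ω = 48∠-0.3° Ω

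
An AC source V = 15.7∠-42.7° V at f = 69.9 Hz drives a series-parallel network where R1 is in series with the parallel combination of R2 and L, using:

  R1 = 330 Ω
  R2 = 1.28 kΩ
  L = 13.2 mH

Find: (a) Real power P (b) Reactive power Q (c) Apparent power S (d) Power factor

Step 1 — Angular frequency: ω = 2π·f = 2π·69.9 = 439.2 rad/s.
Step 2 — Component impedances:
  R1: Z = R = 330 Ω
  R2: Z = R = 1280 Ω
  L: Z = jωL = j·439.2·0.0132 = 0 + j5.797 Ω
Step 3 — Parallel branch: R2 || L = 1/(1/R2 + 1/L) = 0.02626 + j5.797 Ω.
Step 4 — Series with R1: Z_total = R1 + (R2 || L) = 330 + j5.797 Ω = 330.1∠1.0° Ω.
Step 5 — Source phasor: V = 15.7∠-42.7° V = 11.54 - j10.65 V.
Step 6 — Current: I = V / Z = 0.03438 - j0.03287 A = 0.04756∠-43.7° A.
Step 7 — Complex power: S = V·I* = 0.7466 + j0.01312 VA.
Step 8 — Real power: P = Re(S) = 0.7466 W.
Step 9 — Reactive power: Q = Im(S) = 0.01312 VAR.
Step 10 — Apparent power: |S| = 0.7468 VA.
Step 11 — Power factor: PF = P/|S| = 0.9998 (lagging).

(a) P = 0.7466 W  (b) Q = 0.01312 VAR  (c) S = 0.7468 VA  (d) PF = 0.9998 (lagging)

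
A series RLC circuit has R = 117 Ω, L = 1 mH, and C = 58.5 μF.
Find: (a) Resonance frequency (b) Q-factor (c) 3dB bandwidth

Step 1 — Resonance: ω₀ = 1/√(LC) = 1/√(0.001·5.85e-05) = 4134 rad/s.
Step 2 — f₀ = ω₀/(2π) = 658 Hz.
Step 3 — Series Q: Q = ω₀L/R = 4134·0.001/117 = 0.03534.
Step 4 — Bandwidth: Δω = ω₀/Q = 1.17e+05 rad/s; BW = Δω/(2π) = 1.862e+04 Hz.

(a) f₀ = 658 Hz  (b) Q = 0.03534  (c) BW = 1.862e+04 Hz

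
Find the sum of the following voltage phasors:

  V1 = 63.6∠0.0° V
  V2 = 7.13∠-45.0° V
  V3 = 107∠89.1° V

Step 1 — Convert each phasor to rectangular form:
  V1 = 63.6·(cos(0.0°) + j·sin(0.0°)) = 63.6 V
  V2 = 7.13·(cos(-45.0°) + j·sin(-45.0°)) = 5.042 - j5.042 V
  V3 = 107·(cos(89.1°) + j·sin(89.1°)) = 1.681 + j107 V
Step 2 — Sum components: V_total = 70.32 + j101.9 V.
Step 3 — Convert to polar: |V_total| = 123.8 V, ∠V_total = 55.4°.

V_total = 123.8∠55.4° V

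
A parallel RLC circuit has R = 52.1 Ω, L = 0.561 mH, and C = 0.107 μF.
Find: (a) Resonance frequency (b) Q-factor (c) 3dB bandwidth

Step 1 — Resonance: ω₀ = 1/√(LC) = 1/√(0.000561·1.07e-07) = 1.291e+05 rad/s.
Step 2 — f₀ = ω₀/(2π) = 2.054e+04 Hz.
Step 3 — Parallel Q: Q = R/(ω₀L) = 52.1/(1.291e+05·0.000561) = 0.7195.
Step 4 — Bandwidth: Δω = ω₀/Q = 1.794e+05 rad/s; BW = Δω/(2π) = 2.855e+04 Hz.

(a) f₀ = 2.054e+04 Hz  (b) Q = 0.7195  (c) BW = 2.855e+04 Hz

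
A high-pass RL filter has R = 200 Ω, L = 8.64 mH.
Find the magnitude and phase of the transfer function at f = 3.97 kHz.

Step 1 — Angular frequency: ω = 2π·3970 = 2.494e+04 rad/s.
Step 2 — Transfer function: H(jω) = jωL/(R + jωL).
Step 3 — Numerator jωL = j·215.5; denominator R + jωL = 200 + j215.5.
Step 4 — H = 0.5373 + j0.4986.
Step 5 — Magnitude: |H| = 0.733 (-2.7 dB); phase: φ = 42.9°.

|H| = 0.733 (-2.7 dB), φ = 42.9°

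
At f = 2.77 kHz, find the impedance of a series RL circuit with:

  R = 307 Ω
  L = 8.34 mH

Step 1 — Angular frequency: ω = 2π·f = 2π·2770 = 1.74e+04 rad/s.
Step 2 — Component impedances:
  R: Z = R = 307 Ω
  L: Z = jωL = j·1.74e+04·0.00834 = 0 + j145.2 Ω
Step 3 — Series combination: Z_total = R + L = 307 + j145.2 Ω = 339.6∠25.3° Ω.

Z = 307 + j145.2 Ω = 339.6∠25.3° Ω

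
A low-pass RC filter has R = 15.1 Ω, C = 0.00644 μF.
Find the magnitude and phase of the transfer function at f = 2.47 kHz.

Step 1 — Angular frequency: ω = 2π·2470 = 1.552e+04 rad/s.
Step 2 — Transfer function: H(jω) = 1/(1 + jωRC).
Step 3 — Denominator: 1 + jωRC = 1 + j·1.552e+04·15.1·6.44e-09 = 1 + j0.001509.
Step 4 — H = 1 - j0.001509.
Step 5 — Magnitude: |H| = 1 (-0.0 dB); phase: φ = -0.1°.

|H| = 1 (-0.0 dB), φ = -0.1°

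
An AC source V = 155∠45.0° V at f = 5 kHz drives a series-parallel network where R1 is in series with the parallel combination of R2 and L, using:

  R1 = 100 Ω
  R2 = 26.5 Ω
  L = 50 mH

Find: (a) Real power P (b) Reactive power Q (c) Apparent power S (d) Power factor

Step 1 — Angular frequency: ω = 2π·f = 2π·5000 = 3.142e+04 rad/s.
Step 2 — Component impedances:
  R1: Z = R = 100 Ω
  R2: Z = R = 26.5 Ω
  L: Z = jωL = j·3.142e+04·0.05 = 0 + j1571 Ω
Step 3 — Parallel branch: R2 || L = 1/(1/R2 + 1/L) = 26.49 + j0.4469 Ω.
Step 4 — Series with R1: Z_total = R1 + (R2 || L) = 126.5 + j0.4469 Ω = 126.5∠0.2° Ω.
Step 5 — Source phasor: V = 155∠45.0° V = 109.6 + j109.6 V.
Step 6 — Current: I = V / Z = 0.8695 + j0.8634 A = 1.225∠44.8° A.
Step 7 — Complex power: S = V·I* = 189.9 + j0.6711 VA.
Step 8 — Real power: P = Re(S) = 189.9 W.
Step 9 — Reactive power: Q = Im(S) = 0.6711 VAR.
Step 10 — Apparent power: |S| = 189.9 VA.
Step 11 — Power factor: PF = P/|S| = 1 (lagging).

(a) P = 189.9 W  (b) Q = 0.6711 VAR  (c) S = 189.9 VA  (d) PF = 1 (lagging)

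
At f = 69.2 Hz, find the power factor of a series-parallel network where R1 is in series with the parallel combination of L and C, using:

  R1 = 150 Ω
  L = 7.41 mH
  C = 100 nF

Step 1 — Angular frequency: ω = 2π·f = 2π·69.2 = 434.8 rad/s.
Step 2 — Component impedances:
  R1: Z = R = 150 Ω
  L: Z = jωL = j·434.8·0.00741 = 0 + j3.222 Ω
  C: Z = 1/(jωC) = -j/(ω·C) = 0 - j2.3e+04 Ω
Step 3 — Parallel branch: L || C = 1/(1/L + 1/C) = 0 + j3.222 Ω.
Step 4 — Series with R1: Z_total = R1 + (L || C) = 150 + j3.222 Ω = 150∠1.2° Ω.
Step 5 — Power factor: PF = cos(φ) = Re(Z)/|Z| = 150/150.03 = 0.9998.
Step 6 — Type: Im(Z) = 3.222 ⇒ lagging (phase φ = 1.2°).

PF = 0.9998 (lagging, φ = 1.2°)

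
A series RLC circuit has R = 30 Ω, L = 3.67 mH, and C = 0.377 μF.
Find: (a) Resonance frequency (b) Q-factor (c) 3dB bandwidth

Step 1 — Resonance: ω₀ = 1/√(LC) = 1/√(0.00367·3.77e-07) = 2.688e+04 rad/s.
Step 2 — f₀ = ω₀/(2π) = 4279 Hz.
Step 3 — Series Q: Q = ω₀L/R = 2.688e+04·0.00367/30 = 3.289.
Step 4 — Bandwidth: Δω = ω₀/Q = 8174 rad/s; BW = Δω/(2π) = 1301 Hz.

(a) f₀ = 4279 Hz  (b) Q = 3.289  (c) BW = 1301 Hz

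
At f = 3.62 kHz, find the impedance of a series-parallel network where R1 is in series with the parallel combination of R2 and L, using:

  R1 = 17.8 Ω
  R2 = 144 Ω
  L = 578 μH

Step 1 — Angular frequency: ω = 2π·f = 2π·3620 = 2.275e+04 rad/s.
Step 2 — Component impedances:
  R1: Z = R = 17.8 Ω
  R2: Z = R = 144 Ω
  L: Z = jωL = j·2.275e+04·0.000578 = 0 + j13.15 Ω
Step 3 — Parallel branch: R2 || L = 1/(1/R2 + 1/L) = 1.19 + j13.04 Ω.
Step 4 — Series with R1: Z_total = R1 + (R2 || L) = 18.99 + j13.04 Ω = 23.04∠34.5° Ω.

Z = 18.99 + j13.04 Ω = 23.04∠34.5° Ω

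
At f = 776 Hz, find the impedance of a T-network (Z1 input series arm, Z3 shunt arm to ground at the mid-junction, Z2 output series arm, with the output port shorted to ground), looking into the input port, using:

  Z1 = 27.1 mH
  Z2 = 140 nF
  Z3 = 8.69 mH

Step 1 — Angular frequency: ω = 2π·f = 2π·776 = 4876 rad/s.
Step 2 — Component impedances:
  Z1: Z = jωL = j·4876·0.0271 = 0 + j132.1 Ω
  Z2: Z = 1/(jωC) = -j/(ω·C) = 0 - j1465 Ω
  Z3: Z = jωL = j·4876·0.00869 = 0 + j42.37 Ω
Step 3 — With the output port shorted to ground, the output series arm Z2 runs from the junction to ground; the shunt arm Z3 also runs from the junction to ground. They appear in parallel: Z3 || Z2 = 0 + j43.63 Ω.
Step 4 — Series with input arm Z1: Z_in = Z1 + (Z3 || Z2) = 0 + j175.8 Ω = 175.8∠90.0° Ω.

Z = 0 + j175.8 Ω = 175.8∠90.0° Ω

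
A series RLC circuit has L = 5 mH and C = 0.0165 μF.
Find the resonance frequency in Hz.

Step 1 — Resonance condition Im(Z)=0 gives ω₀ = 1/√(LC).
Step 2 — ω₀ = 1/√(0.005·1.65e-08) = 1.101e+05 rad/s.
Step 3 — f₀ = ω₀/(2π) = 1.752e+04 Hz.

f₀ = 1.752e+04 Hz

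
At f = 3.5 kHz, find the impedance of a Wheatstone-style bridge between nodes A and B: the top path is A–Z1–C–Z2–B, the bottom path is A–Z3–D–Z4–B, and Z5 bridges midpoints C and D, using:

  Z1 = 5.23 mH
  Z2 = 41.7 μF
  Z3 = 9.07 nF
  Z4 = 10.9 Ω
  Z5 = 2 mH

Step 1 — Angular frequency: ω = 2π·f = 2π·3500 = 2.199e+04 rad/s.
Step 2 — Component impedances:
  Z1: Z = jωL = j·2.199e+04·0.00523 = 0 + j115 Ω
  Z2: Z = 1/(jωC) = -j/(ω·C) = 0 - j1.09 Ω
  Z3: Z = 1/(jωC) = -j/(ω·C) = 0 - j5014 Ω
  Z4: Z = R = 10.9 Ω
  Z5: Z = jωL = j·2.199e+04·0.002 = 0 + j43.98 Ω
Step 3 — Bridge requires nodal analysis (the Z5 bridge couples midpoints C and D, so the two paths cannot be reduced to a simple series/parallel combination). Setting node B to ground and injecting 1 A at node A, the 3-node admittance system at A, C, D solves to V_A = Z_AB = 0.02487 + j116.5 Ω = 116.5∠90.0° Ω.

Z = 0.02487 + j116.5 Ω = 116.5∠90.0° Ω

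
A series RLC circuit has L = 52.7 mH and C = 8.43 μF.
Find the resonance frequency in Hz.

Step 1 — Resonance condition Im(Z)=0 gives ω₀ = 1/√(LC).
Step 2 — ω₀ = 1/√(0.0527·8.43e-06) = 1500 rad/s.
Step 3 — f₀ = ω₀/(2π) = 238.8 Hz.

f₀ = 238.8 Hz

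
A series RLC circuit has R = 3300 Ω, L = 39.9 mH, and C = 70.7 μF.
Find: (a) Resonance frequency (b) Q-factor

Step 1 — Resonance condition Im(Z)=0 gives ω₀ = 1/√(LC).
Step 2 — ω₀ = 1/√(0.0399·7.07e-05) = 595.4 rad/s.
Step 3 — f₀ = ω₀/(2π) = 94.76 Hz.
Step 4 — Series Q: Q = ω₀L/R = 595.4·0.0399/3300 = 0.007199.

(a) f₀ = 94.76 Hz  (b) Q = 0.007199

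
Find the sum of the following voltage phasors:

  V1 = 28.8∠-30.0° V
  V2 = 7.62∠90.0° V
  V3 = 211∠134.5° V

Step 1 — Convert each phasor to rectangular form:
  V1 = 28.8·(cos(-30.0°) + j·sin(-30.0°)) = 24.94 - j14.4 V
  V2 = 7.62·(cos(90.0°) + j·sin(90.0°)) = 0 + j7.62 V
  V3 = 211·(cos(134.5°) + j·sin(134.5°)) = -147.9 + j150.5 V
Step 2 — Sum components: V_total = -123 + j143.7 V.
Step 3 — Convert to polar: |V_total| = 189.1 V, ∠V_total = 130.5°.

V_total = 189.1∠130.5° V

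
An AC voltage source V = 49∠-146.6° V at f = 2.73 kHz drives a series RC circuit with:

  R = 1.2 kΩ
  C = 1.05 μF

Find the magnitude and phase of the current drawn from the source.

Step 1 — Angular frequency: ω = 2π·f = 2π·2730 = 1.715e+04 rad/s.
Step 2 — Component impedances:
  R: Z = R = 1200 Ω
  C: Z = 1/(jωC) = -j/(ω·C) = 0 - j55.52 Ω
Step 3 — Series combination: Z_total = R + C = 1200 - j55.52 Ω = 1201∠-2.6° Ω.
Step 4 — Source phasor: V = 49∠-146.6° V = -40.91 - j26.97 V.
Step 5 — Ohm's law: I = V / Z_total = (-40.91 - j26.97) / (1200 - j55.52) = -0.03298 - j0.024 A.
Step 6 — Convert to polar: |I| = 0.04079 A, ∠I = -144.0°.

I = 0.04079∠-144.0° A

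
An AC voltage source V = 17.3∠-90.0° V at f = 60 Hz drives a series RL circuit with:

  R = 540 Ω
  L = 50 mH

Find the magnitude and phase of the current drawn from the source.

Step 1 — Angular frequency: ω = 2π·f = 2π·60 = 377 rad/s.
Step 2 — Component impedances:
  R: Z = R = 540 Ω
  L: Z = jωL = j·377·0.05 = 0 + j18.85 Ω
Step 3 — Series combination: Z_total = R + L = 540 + j18.85 Ω = 540.3∠2.0° Ω.
Step 4 — Source phasor: V = 17.3∠-90.0° V = 0 - j17.3 V.
Step 5 — Ohm's law: I = V / Z_total = (0 - j17.3) / (540 + j18.85) = -0.001117 - j0.032 A.
Step 6 — Convert to polar: |I| = 0.03202 A, ∠I = -92.0°.

I = 0.03202∠-92.0° A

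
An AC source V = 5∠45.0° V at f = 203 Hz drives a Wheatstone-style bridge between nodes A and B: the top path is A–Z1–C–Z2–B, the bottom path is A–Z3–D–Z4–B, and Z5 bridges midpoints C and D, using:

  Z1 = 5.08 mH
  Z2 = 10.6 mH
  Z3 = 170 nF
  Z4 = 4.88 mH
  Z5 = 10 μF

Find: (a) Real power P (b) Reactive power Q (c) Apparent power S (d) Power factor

Step 1 — Angular frequency: ω = 2π·f = 2π·203 = 1275 rad/s.
Step 2 — Component impedances:
  Z1: Z = jωL = j·1275·0.00508 = 0 + j6.479 Ω
  Z2: Z = jωL = j·1275·0.0106 = 0 + j13.52 Ω
  Z3: Z = 1/(jωC) = -j/(ω·C) = 0 - j4612 Ω
  Z4: Z = jωL = j·1275·0.00488 = 0 + j6.224 Ω
  Z5: Z = 1/(jωC) = -j/(ω·C) = 0 - j78.4 Ω
Step 3 — Bridge requires nodal analysis (the Z5 bridge couples midpoints C and D, so the two paths cannot be reduced to a simple series/parallel combination). Setting node B to ground and injecting 1 A at node A, the 3-node admittance system at A, C, D solves to V_A = Z_AB = 0 + j23.25 Ω = 23.25∠90.0° Ω.
Step 4 — Source phasor: V = 5∠45.0° V = 3.536 + j3.536 V.
Step 5 — Current: I = V / Z = 0.1521 - j0.1521 A = 0.2151∠-45.0° A.
Step 6 — Complex power: S = V·I* = 0 + j1.075 VA.
Step 7 — Real power: P = Re(S) = 0 W.
Step 8 — Reactive power: Q = Im(S) = 1.075 VAR.
Step 9 — Apparent power: |S| = 1.075 VA.
Step 10 — Power factor: PF = P/|S| = 0 (lagging).

(a) P = 0 W  (b) Q = 1.075 VAR  (c) S = 1.075 VA  (d) PF = 0 (lagging)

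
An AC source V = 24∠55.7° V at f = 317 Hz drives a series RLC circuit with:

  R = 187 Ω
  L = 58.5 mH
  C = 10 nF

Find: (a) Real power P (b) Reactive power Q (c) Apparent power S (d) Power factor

Step 1 — Angular frequency: ω = 2π·f = 2π·317 = 1992 rad/s.
Step 2 — Component impedances:
  R: Z = R = 187 Ω
  L: Z = jωL = j·1992·0.0585 = 0 + j116.5 Ω
  C: Z = 1/(jωC) = -j/(ω·C) = 0 - j5.021e+04 Ω
Step 3 — Series combination: Z_total = R + L + C = 187 - j5.009e+04 Ω = 5.009e+04∠-89.8° Ω.
Step 4 — Source phasor: V = 24∠55.7° V = 13.52 + j19.83 V.
Step 5 — Current: I = V / Z = -0.0003948 + j0.0002715 A = 0.0004791∠145.5° A.
Step 6 — Complex power: S = V·I* = 4.293e-05 - j0.0115 VA.
Step 7 — Real power: P = Re(S) = 4.293e-05 W.
Step 8 — Reactive power: Q = Im(S) = -0.0115 VAR.
Step 9 — Apparent power: |S| = 0.0115 VA.
Step 10 — Power factor: PF = P/|S| = 0.003733 (leading).

(a) P = 4.293e-05 W  (b) Q = -0.0115 VAR  (c) S = 0.0115 VA  (d) PF = 0.003733 (leading)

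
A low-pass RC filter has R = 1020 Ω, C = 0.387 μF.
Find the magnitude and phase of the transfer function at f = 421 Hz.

Step 1 — Angular frequency: ω = 2π·421 = 2645 rad/s.
Step 2 — Transfer function: H(jω) = 1/(1 + jωRC).
Step 3 — Denominator: 1 + jωRC = 1 + j·2645·1020·3.87e-07 = 1 + j1.044.
Step 4 — H = 0.4784 - j0.4995.
Step 5 — Magnitude: |H| = 0.6917 (-3.2 dB); phase: φ = -46.2°.

|H| = 0.6917 (-3.2 dB), φ = -46.2°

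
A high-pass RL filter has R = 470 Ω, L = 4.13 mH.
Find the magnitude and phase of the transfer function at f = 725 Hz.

Step 1 — Angular frequency: ω = 2π·725 = 4555 rad/s.
Step 2 — Transfer function: H(jω) = jωL/(R + jωL).
Step 3 — Numerator jωL = j·18.81; denominator R + jωL = 470 + j18.81.
Step 4 — H = 0.0016 + j0.03996.
Step 5 — Magnitude: |H| = 0.04 (-28.0 dB); phase: φ = 87.7°.

|H| = 0.04 (-28.0 dB), φ = 87.7°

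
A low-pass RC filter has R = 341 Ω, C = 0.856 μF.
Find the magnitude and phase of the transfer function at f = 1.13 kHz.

Step 1 — Angular frequency: ω = 2π·1130 = 7100 rad/s.
Step 2 — Transfer function: H(jω) = 1/(1 + jωRC).
Step 3 — Denominator: 1 + jωRC = 1 + j·7100·341·8.56e-07 = 1 + j2.072.
Step 4 — H = 0.1889 - j0.3914.
Step 5 — Magnitude: |H| = 0.4346 (-7.2 dB); phase: φ = -64.2°.

|H| = 0.4346 (-7.2 dB), φ = -64.2°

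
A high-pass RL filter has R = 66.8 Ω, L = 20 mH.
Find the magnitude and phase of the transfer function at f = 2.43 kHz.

Step 1 — Angular frequency: ω = 2π·2430 = 1.527e+04 rad/s.
Step 2 — Transfer function: H(jω) = jωL/(R + jωL).
Step 3 — Numerator jωL = j·305.4; denominator R + jωL = 66.8 + j305.4.
Step 4 — H = 0.9543 + j0.2088.
Step 5 — Magnitude: |H| = 0.9769 (-0.2 dB); phase: φ = 12.3°.

|H| = 0.9769 (-0.2 dB), φ = 12.3°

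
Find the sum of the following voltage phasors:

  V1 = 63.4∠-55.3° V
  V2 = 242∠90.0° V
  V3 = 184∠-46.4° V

Step 1 — Convert each phasor to rectangular form:
  V1 = 63.4·(cos(-55.3°) + j·sin(-55.3°)) = 36.09 - j52.12 V
  V2 = 242·(cos(90.0°) + j·sin(90.0°)) = 0 + j242 V
  V3 = 184·(cos(-46.4°) + j·sin(-46.4°)) = 126.9 - j133.2 V
Step 2 — Sum components: V_total = 163 + j56.63 V.
Step 3 — Convert to polar: |V_total| = 172.5 V, ∠V_total = 19.2°.

V_total = 172.5∠19.2° V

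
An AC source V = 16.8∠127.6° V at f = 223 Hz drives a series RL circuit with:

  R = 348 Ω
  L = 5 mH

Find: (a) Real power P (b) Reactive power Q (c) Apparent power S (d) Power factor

Step 1 — Angular frequency: ω = 2π·f = 2π·223 = 1401 rad/s.
Step 2 — Component impedances:
  R: Z = R = 348 Ω
  L: Z = jωL = j·1401·0.005 = 0 + j7.006 Ω
Step 3 — Series combination: Z_total = R + L = 348 + j7.006 Ω = 348.1∠1.2° Ω.
Step 4 — Source phasor: V = 16.8∠127.6° V = -10.25 + j13.31 V.
Step 5 — Current: I = V / Z = -0.02867 + j0.03883 A = 0.04827∠126.4° A.
Step 6 — Complex power: S = V·I* = 0.8107 + j0.01632 VA.
Step 7 — Real power: P = Re(S) = 0.8107 W.
Step 8 — Reactive power: Q = Im(S) = 0.01632 VAR.
Step 9 — Apparent power: |S| = 0.8109 VA.
Step 10 — Power factor: PF = P/|S| = 0.9998 (lagging).

(a) P = 0.8107 W  (b) Q = 0.01632 VAR  (c) S = 0.8109 VA  (d) PF = 0.9998 (lagging)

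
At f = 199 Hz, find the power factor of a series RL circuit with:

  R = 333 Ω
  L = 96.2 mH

Step 1 — Angular frequency: ω = 2π·f = 2π·199 = 1250 rad/s.
Step 2 — Component impedances:
  R: Z = R = 333 Ω
  L: Z = jωL = j·1250·0.0962 = 0 + j120.3 Ω
Step 3 — Series combination: Z_total = R + L = 333 + j120.3 Ω = 354.1∠19.9° Ω.
Step 4 — Power factor: PF = cos(φ) = Re(Z)/|Z| = 333/354.06 = 0.9405.
Step 5 — Type: Im(Z) = 120.3 ⇒ lagging (phase φ = 19.9°).

PF = 0.9405 (lagging, φ = 19.9°)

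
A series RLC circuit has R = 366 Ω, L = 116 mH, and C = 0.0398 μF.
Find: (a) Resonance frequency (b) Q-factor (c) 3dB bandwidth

Step 1 — Resonance: ω₀ = 1/√(LC) = 1/√(0.116·3.98e-08) = 1.472e+04 rad/s.
Step 2 — f₀ = ω₀/(2π) = 2342 Hz.
Step 3 — Series Q: Q = ω₀L/R = 1.472e+04·0.116/366 = 4.665.
Step 4 — Bandwidth: Δω = ω₀/Q = 3155 rad/s; BW = Δω/(2π) = 502.2 Hz.

(a) f₀ = 2342 Hz  (b) Q = 4.665  (c) BW = 502.2 Hz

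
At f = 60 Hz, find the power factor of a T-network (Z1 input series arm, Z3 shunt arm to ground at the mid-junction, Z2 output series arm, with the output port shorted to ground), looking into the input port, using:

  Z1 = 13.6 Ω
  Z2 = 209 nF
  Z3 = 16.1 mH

Step 1 — Angular frequency: ω = 2π·f = 2π·60 = 377 rad/s.
Step 2 — Component impedances:
  Z1: Z = R = 13.6 Ω
  Z2: Z = 1/(jωC) = -j/(ω·C) = 0 - j1.269e+04 Ω
  Z3: Z = jωL = j·377·0.0161 = 0 + j6.07 Ω
Step 3 — With the output port shorted to ground, the output series arm Z2 runs from the junction to ground; the shunt arm Z3 also runs from the junction to ground. They appear in parallel: Z3 || Z2 = 0 + j6.072 Ω.
Step 4 — Series with input arm Z1: Z_in = Z1 + (Z3 || Z2) = 13.6 + j6.072 Ω = 14.89∠24.1° Ω.
Step 5 — Power factor: PF = cos(φ) = Re(Z)/|Z| = 13.6/14.894 = 0.9131.
Step 6 — Type: Im(Z) = 6.072 ⇒ lagging (phase φ = 24.1°).

PF = 0.9131 (lagging, φ = 24.1°)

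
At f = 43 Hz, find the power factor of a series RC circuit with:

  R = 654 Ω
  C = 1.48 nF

Step 1 — Angular frequency: ω = 2π·f = 2π·43 = 270.2 rad/s.
Step 2 — Component impedances:
  R: Z = R = 654 Ω
  C: Z = 1/(jωC) = -j/(ω·C) = 0 - j2.501e+06 Ω
Step 3 — Series combination: Z_total = R + C = 654 - j2.501e+06 Ω = 2.501e+06∠-90.0° Ω.
Step 4 — Power factor: PF = cos(φ) = Re(Z)/|Z| = 654/2.501e+06 = 0.0002615.
Step 5 — Type: Im(Z) = -2.501e+06 ⇒ leading (phase φ = -90.0°).

PF = 0.0002615 (leading, φ = -90.0°)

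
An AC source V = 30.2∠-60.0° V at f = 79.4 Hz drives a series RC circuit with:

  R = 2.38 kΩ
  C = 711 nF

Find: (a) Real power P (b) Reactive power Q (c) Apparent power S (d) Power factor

Step 1 — Angular frequency: ω = 2π·f = 2π·79.4 = 498.9 rad/s.
Step 2 — Component impedances:
  R: Z = R = 2380 Ω
  C: Z = 1/(jωC) = -j/(ω·C) = 0 - j2819 Ω
Step 3 — Series combination: Z_total = R + C = 2380 - j2819 Ω = 3690∠-49.8° Ω.
Step 4 — Source phasor: V = 30.2∠-60.0° V = 15.1 - j26.15 V.
Step 5 — Current: I = V / Z = 0.008057 - j0.001445 A = 0.008185∠-10.2° A.
Step 6 — Complex power: S = V·I* = 0.1595 - j0.1889 VA.
Step 7 — Real power: P = Re(S) = 0.1595 W.
Step 8 — Reactive power: Q = Im(S) = -0.1889 VAR.
Step 9 — Apparent power: |S| = 0.2472 VA.
Step 10 — Power factor: PF = P/|S| = 0.6451 (leading).

(a) P = 0.1595 W  (b) Q = -0.1889 VAR  (c) S = 0.2472 VA  (d) PF = 0.6451 (leading)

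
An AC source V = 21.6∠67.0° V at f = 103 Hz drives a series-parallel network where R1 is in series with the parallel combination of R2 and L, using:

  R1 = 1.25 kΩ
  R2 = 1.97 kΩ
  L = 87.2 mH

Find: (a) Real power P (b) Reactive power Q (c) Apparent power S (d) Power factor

Step 1 — Angular frequency: ω = 2π·f = 2π·103 = 647.2 rad/s.
Step 2 — Component impedances:
  R1: Z = R = 1250 Ω
  R2: Z = R = 1970 Ω
  L: Z = jωL = j·647.2·0.0872 = 0 + j56.43 Ω
Step 3 — Parallel branch: R2 || L = 1/(1/R2 + 1/L) = 1.615 + j56.39 Ω.
Step 4 — Series with R1: Z_total = R1 + (R2 || L) = 1252 + j56.39 Ω = 1253∠2.6° Ω.
Step 5 — Source phasor: V = 21.6∠67.0° V = 8.44 + j19.88 V.
Step 6 — Current: I = V / Z = 0.007444 + j0.01555 A = 0.01724∠64.4° A.
Step 7 — Complex power: S = V·I* = 0.372 + j0.01676 VA.
Step 8 — Real power: P = Re(S) = 0.372 W.
Step 9 — Reactive power: Q = Im(S) = 0.01676 VAR.
Step 10 — Apparent power: |S| = 0.3724 VA.
Step 11 — Power factor: PF = P/|S| = 0.999 (lagging).

(a) P = 0.372 W  (b) Q = 0.01676 VAR  (c) S = 0.3724 VA  (d) PF = 0.999 (lagging)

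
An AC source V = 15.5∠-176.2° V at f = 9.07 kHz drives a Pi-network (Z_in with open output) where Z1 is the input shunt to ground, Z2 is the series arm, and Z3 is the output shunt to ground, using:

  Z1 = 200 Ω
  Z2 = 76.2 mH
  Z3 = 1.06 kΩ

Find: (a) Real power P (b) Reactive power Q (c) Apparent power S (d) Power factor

Step 1 — Angular frequency: ω = 2π·f = 2π·9070 = 5.699e+04 rad/s.
Step 2 — Component impedances:
  Z1: Z = R = 200 Ω
  Z2: Z = jωL = j·5.699e+04·0.0762 = 0 + j4343 Ω
  Z3: Z = R = 1060 Ω
Step 3 — With open output, the series arm Z2 and the output shunt Z3 appear in series to ground: Z2 + Z3 = 1060 + j4343 Ω.
Step 4 — Parallel with input shunt Z1: Z_in = Z1 || (Z2 + Z3) = 197.5 + j8.496 Ω = 197.7∠2.5° Ω.
Step 5 — Source phasor: V = 15.5∠-176.2° V = -15.47 - j1.027 V.
Step 6 — Current: I = V / Z = -0.07837 - j0.001829 A = 0.07839∠-178.7° A.
Step 7 — Complex power: S = V·I* = 1.214 + j0.05221 VA.
Step 8 — Real power: P = Re(S) = 1.214 W.
Step 9 — Reactive power: Q = Im(S) = 0.05221 VAR.
Step 10 — Apparent power: |S| = 1.215 VA.
Step 11 — Power factor: PF = P/|S| = 0.9991 (lagging).

(a) P = 1.214 W  (b) Q = 0.05221 VAR  (c) S = 1.215 VA  (d) PF = 0.9991 (lagging)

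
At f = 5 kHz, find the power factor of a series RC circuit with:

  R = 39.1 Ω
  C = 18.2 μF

Step 1 — Angular frequency: ω = 2π·f = 2π·5000 = 3.142e+04 rad/s.
Step 2 — Component impedances:
  R: Z = R = 39.1 Ω
  C: Z = 1/(jωC) = -j/(ω·C) = 0 - j1.749 Ω
Step 3 — Series combination: Z_total = R + C = 39.1 - j1.749 Ω = 39.14∠-2.6° Ω.
Step 4 — Power factor: PF = cos(φ) = Re(Z)/|Z| = 39.1/39.14 = 0.999.
Step 5 — Type: Im(Z) = -1.749 ⇒ leading (phase φ = -2.6°).

PF = 0.999 (leading, φ = -2.6°)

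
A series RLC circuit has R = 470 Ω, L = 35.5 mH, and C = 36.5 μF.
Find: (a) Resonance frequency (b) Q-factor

Step 1 — Resonance condition Im(Z)=0 gives ω₀ = 1/√(LC).
Step 2 — ω₀ = 1/√(0.0355·3.65e-05) = 878.5 rad/s.
Step 3 — f₀ = ω₀/(2π) = 139.8 Hz.
Step 4 — Series Q: Q = ω₀L/R = 878.5·0.0355/470 = 0.06635.

(a) f₀ = 139.8 Hz  (b) Q = 0.06635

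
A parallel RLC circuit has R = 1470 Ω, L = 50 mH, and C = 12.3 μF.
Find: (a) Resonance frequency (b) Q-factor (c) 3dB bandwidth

Step 1 — Resonance: ω₀ = 1/√(LC) = 1/√(0.05·1.23e-05) = 1275 rad/s.
Step 2 — f₀ = ω₀/(2π) = 202.9 Hz.
Step 3 — Parallel Q: Q = R/(ω₀L) = 1470/(1275·0.05) = 23.06.
Step 4 — Bandwidth: Δω = ω₀/Q = 55.31 rad/s; BW = Δω/(2π) = 8.802 Hz.

(a) f₀ = 202.9 Hz  (b) Q = 23.06  (c) BW = 8.802 Hz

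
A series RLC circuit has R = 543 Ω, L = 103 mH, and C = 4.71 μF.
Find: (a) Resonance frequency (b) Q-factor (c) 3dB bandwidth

Step 1 — Resonance: ω₀ = 1/√(LC) = 1/√(0.103·4.71e-06) = 1436 rad/s.
Step 2 — f₀ = ω₀/(2π) = 228.5 Hz.
Step 3 — Series Q: Q = ω₀L/R = 1436·0.103/543 = 0.2723.
Step 4 — Bandwidth: Δω = ω₀/Q = 5272 rad/s; BW = Δω/(2π) = 839 Hz.

(a) f₀ = 228.5 Hz  (b) Q = 0.2723  (c) BW = 839 Hz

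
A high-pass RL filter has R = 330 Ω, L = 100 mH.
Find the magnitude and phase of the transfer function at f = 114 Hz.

Step 1 — Angular frequency: ω = 2π·114 = 716.3 rad/s.
Step 2 — Transfer function: H(jω) = jωL/(R + jωL).
Step 3 — Numerator jωL = j·71.63; denominator R + jωL = 330 + j71.63.
Step 4 — H = 0.04499 + j0.2073.
Step 5 — Magnitude: |H| = 0.2121 (-13.5 dB); phase: φ = 77.8°.

|H| = 0.2121 (-13.5 dB), φ = 77.8°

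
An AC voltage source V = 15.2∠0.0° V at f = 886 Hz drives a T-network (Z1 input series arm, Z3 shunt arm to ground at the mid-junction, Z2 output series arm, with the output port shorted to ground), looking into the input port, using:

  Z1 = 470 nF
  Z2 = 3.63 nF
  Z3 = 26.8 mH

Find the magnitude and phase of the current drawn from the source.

Step 1 — Angular frequency: ω = 2π·f = 2π·886 = 5567 rad/s.
Step 2 — Component impedances:
  Z1: Z = 1/(jωC) = -j/(ω·C) = 0 - j382.2 Ω
  Z2: Z = 1/(jωC) = -j/(ω·C) = 0 - j4.949e+04 Ω
  Z3: Z = jωL = j·5567·0.0268 = 0 + j149.2 Ω
Step 3 — With the output port shorted to ground, the output series arm Z2 runs from the junction to ground; the shunt arm Z3 also runs from the junction to ground. They appear in parallel: Z3 || Z2 = 0 + j149.6 Ω.
Step 4 — Series with input arm Z1: Z_in = Z1 + (Z3 || Z2) = 0 - j232.6 Ω = 232.6∠-90.0° Ω.
Step 5 — Source phasor: V = 15.2∠0.0° V = 15.2 V.
Step 6 — Ohm's law: I = V / Z_total = (15.2) / (0 - j232.6) = 0 + j0.06536 A.
Step 7 — Convert to polar: |I| = 0.06536 A, ∠I = 90.0°.

I = 0.06536∠90.0° A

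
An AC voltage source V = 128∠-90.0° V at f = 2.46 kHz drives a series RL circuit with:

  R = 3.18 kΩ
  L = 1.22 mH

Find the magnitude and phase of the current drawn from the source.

Step 1 — Angular frequency: ω = 2π·f = 2π·2460 = 1.546e+04 rad/s.
Step 2 — Component impedances:
  R: Z = R = 3180 Ω
  L: Z = jωL = j·1.546e+04·0.00122 = 0 + j18.86 Ω
Step 3 — Series combination: Z_total = R + L = 3180 + j18.86 Ω = 3180∠0.3° Ω.
Step 4 — Source phasor: V = 128∠-90.0° V = 0 - j128 V.
Step 5 — Ohm's law: I = V / Z_total = (0 - j128) / (3180 + j18.86) = -0.0002387 - j0.04025 A.
Step 6 — Convert to polar: |I| = 0.04025 A, ∠I = -90.3°.

I = 0.04025∠-90.3° A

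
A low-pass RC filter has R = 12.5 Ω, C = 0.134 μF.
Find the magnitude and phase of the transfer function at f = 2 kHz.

Step 1 — Angular frequency: ω = 2π·2000 = 1.257e+04 rad/s.
Step 2 — Transfer function: H(jω) = 1/(1 + jωRC).
Step 3 — Denominator: 1 + jωRC = 1 + j·1.257e+04·12.5·1.34e-07 = 1 + j0.02105.
Step 4 — H = 0.9996 - j0.02104.
Step 5 — Magnitude: |H| = 0.9998 (-0.0 dB); phase: φ = -1.2°.

|H| = 0.9998 (-0.0 dB), φ = -1.2°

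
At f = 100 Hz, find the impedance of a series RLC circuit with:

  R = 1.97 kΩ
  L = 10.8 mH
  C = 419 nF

Step 1 — Angular frequency: ω = 2π·f = 2π·100 = 628.3 rad/s.
Step 2 — Component impedances:
  R: Z = R = 1970 Ω
  L: Z = jωL = j·628.3·0.0108 = 0 + j6.786 Ω
  C: Z = 1/(jωC) = -j/(ω·C) = 0 - j3798 Ω
Step 3 — Series combination: Z_total = R + L + C = 1970 - j3792 Ω = 4273∠-62.5° Ω.

Z = 1970 - j3792 Ω = 4273∠-62.5° Ω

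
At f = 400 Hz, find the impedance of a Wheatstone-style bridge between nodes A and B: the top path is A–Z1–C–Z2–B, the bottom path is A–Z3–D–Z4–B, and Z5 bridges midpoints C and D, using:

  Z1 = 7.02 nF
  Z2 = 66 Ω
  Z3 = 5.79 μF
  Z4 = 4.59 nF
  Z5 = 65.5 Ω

Step 1 — Angular frequency: ω = 2π·f = 2π·400 = 2513 rad/s.
Step 2 — Component impedances:
  Z1: Z = 1/(jωC) = -j/(ω·C) = 0 - j5.668e+04 Ω
  Z2: Z = R = 66 Ω
  Z3: Z = 1/(jωC) = -j/(ω·C) = 0 - j68.72 Ω
  Z4: Z = 1/(jωC) = -j/(ω·C) = 0 - j8.669e+04 Ω
  Z5: Z = R = 65.5 Ω
Step 3 — Bridge requires nodal analysis (the Z5 bridge couples midpoints C and D, so the two paths cannot be reduced to a simple series/parallel combination). Setting node B to ground and injecting 1 A at node A, the 3-node admittance system at A, C, D solves to V_A = Z_AB = 131.3 - j68.91 Ω = 148.3∠-27.7° Ω.

Z = 131.3 - j68.91 Ω = 148.3∠-27.7° Ω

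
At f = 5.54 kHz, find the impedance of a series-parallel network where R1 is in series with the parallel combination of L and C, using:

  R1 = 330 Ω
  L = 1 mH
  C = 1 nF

Step 1 — Angular frequency: ω = 2π·f = 2π·5540 = 3.481e+04 rad/s.
Step 2 — Component impedances:
  R1: Z = R = 330 Ω
  L: Z = jωL = j·3.481e+04·0.001 = 0 + j34.81 Ω
  C: Z = 1/(jωC) = -j/(ω·C) = 0 - j2.873e+04 Ω
Step 3 — Parallel branch: L || C = 1/(1/L + 1/C) = 0 + j34.85 Ω.
Step 4 — Series with R1: Z_total = R1 + (L || C) = 330 + j34.85 Ω = 331.8∠6.0° Ω.

Z = 330 + j34.85 Ω = 331.8∠6.0° Ω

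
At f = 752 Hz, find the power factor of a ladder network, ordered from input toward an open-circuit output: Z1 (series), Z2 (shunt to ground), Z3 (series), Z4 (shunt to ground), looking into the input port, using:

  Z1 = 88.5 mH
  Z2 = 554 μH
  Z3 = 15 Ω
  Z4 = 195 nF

Step 1 — Angular frequency: ω = 2π·f = 2π·752 = 4725 rad/s.
Step 2 — Component impedances:
  Z1: Z = jωL = j·4725·0.0885 = 0 + j418.2 Ω
  Z2: Z = jωL = j·4725·0.000554 = 0 + j2.618 Ω
  Z3: Z = R = 15 Ω
  Z4: Z = 1/(jωC) = -j/(ω·C) = 0 - j1085 Ω
Step 3 — Ladder network (open output): work backward from the far end, alternating series and parallel combinations. Z_in = 8.766e-05 + j420.8 Ω = 420.8∠90.0° Ω.
Step 4 — Power factor: PF = cos(φ) = Re(Z)/|Z| = 8.766e-05/420.8 = 2.083e-07.
Step 5 — Type: Im(Z) = 420.8 ⇒ lagging (phase φ = 90.0°).

PF = 2.083e-07 (lagging, φ = 90.0°)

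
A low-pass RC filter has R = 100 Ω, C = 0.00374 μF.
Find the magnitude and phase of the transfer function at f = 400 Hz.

Step 1 — Angular frequency: ω = 2π·400 = 2513 rad/s.
Step 2 — Transfer function: H(jω) = 1/(1 + jωRC).
Step 3 — Denominator: 1 + jωRC = 1 + j·2513·100·3.74e-09 = 1 + j0.00094.
Step 4 — H = 1 - j0.00094.
Step 5 — Magnitude: |H| = 1 (-0.0 dB); phase: φ = -0.1°.

|H| = 1 (-0.0 dB), φ = -0.1°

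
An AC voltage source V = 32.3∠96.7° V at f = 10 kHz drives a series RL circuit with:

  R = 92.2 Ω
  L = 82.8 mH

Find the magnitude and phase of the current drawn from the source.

Step 1 — Angular frequency: ω = 2π·f = 2π·1e+04 = 6.283e+04 rad/s.
Step 2 — Component impedances:
  R: Z = R = 92.2 Ω
  L: Z = jωL = j·6.283e+04·0.0828 = 0 + j5202 Ω
Step 3 — Series combination: Z_total = R + L = 92.2 + j5202 Ω = 5203∠89.0° Ω.
Step 4 — Source phasor: V = 32.3∠96.7° V = -3.768 + j32.08 V.
Step 5 — Ohm's law: I = V / Z_total = (-3.768 + j32.08) / (92.2 + j5202) = 0.006151 + j0.0008334 A.
Step 6 — Convert to polar: |I| = 0.006208 A, ∠I = 7.7°.

I = 0.006208∠7.7° A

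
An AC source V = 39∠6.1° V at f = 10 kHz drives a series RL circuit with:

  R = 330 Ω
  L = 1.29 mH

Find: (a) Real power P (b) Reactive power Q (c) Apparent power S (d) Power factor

Step 1 — Angular frequency: ω = 2π·f = 2π·1e+04 = 6.283e+04 rad/s.
Step 2 — Component impedances:
  R: Z = R = 330 Ω
  L: Z = jωL = j·6.283e+04·0.00129 = 0 + j81.05 Ω
Step 3 — Series combination: Z_total = R + L = 330 + j81.05 Ω = 339.8∠13.8° Ω.
Step 4 — Source phasor: V = 39∠6.1° V = 38.78 + j4.144 V.
Step 5 — Current: I = V / Z = 0.1137 - j0.01538 A = 0.1148∠-7.7° A.
Step 6 — Complex power: S = V·I* = 4.347 + j1.068 VA.
Step 7 — Real power: P = Re(S) = 4.347 W.
Step 8 — Reactive power: Q = Im(S) = 1.068 VAR.
Step 9 — Apparent power: |S| = 4.476 VA.
Step 10 — Power factor: PF = P/|S| = 0.9711 (lagging).

(a) P = 4.347 W  (b) Q = 1.068 VAR  (c) S = 4.476 VA  (d) PF = 0.9711 (lagging)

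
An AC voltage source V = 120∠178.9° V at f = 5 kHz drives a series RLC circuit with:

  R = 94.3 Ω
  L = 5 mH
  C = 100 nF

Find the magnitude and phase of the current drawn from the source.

Step 1 — Angular frequency: ω = 2π·f = 2π·5000 = 3.142e+04 rad/s.
Step 2 — Component impedances:
  R: Z = R = 94.3 Ω
  L: Z = jωL = j·3.142e+04·0.005 = 0 + j157.1 Ω
  C: Z = 1/(jωC) = -j/(ω·C) = 0 - j318.3 Ω
Step 3 — Series combination: Z_total = R + L + C = 94.3 - j161.2 Ω = 186.8∠-59.7° Ω.
Step 4 — Source phasor: V = 120∠178.9° V = -120 + j2.304 V.
Step 5 — Ohm's law: I = V / Z_total = (-120 + j2.304) / (94.3 - j161.2) = -0.3349 - j0.5482 A.
Step 6 — Convert to polar: |I| = 0.6425 A, ∠I = -121.4°.

I = 0.6425∠-121.4° A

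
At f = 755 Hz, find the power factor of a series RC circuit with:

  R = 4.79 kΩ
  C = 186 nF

Step 1 — Angular frequency: ω = 2π·f = 2π·755 = 4744 rad/s.
Step 2 — Component impedances:
  R: Z = R = 4790 Ω
  C: Z = 1/(jωC) = -j/(ω·C) = 0 - j1133 Ω
Step 3 — Series combination: Z_total = R + C = 4790 - j1133 Ω = 4922∠-13.3° Ω.
Step 4 — Power factor: PF = cos(φ) = Re(Z)/|Z| = 4790/4922.3 = 0.9731.
Step 5 — Type: Im(Z) = -1133 ⇒ leading (phase φ = -13.3°).

PF = 0.9731 (leading, φ = -13.3°)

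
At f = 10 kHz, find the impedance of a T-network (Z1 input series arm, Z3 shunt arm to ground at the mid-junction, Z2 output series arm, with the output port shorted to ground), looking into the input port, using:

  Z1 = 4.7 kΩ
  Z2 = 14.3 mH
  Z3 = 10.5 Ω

Step 1 — Angular frequency: ω = 2π·f = 2π·1e+04 = 6.283e+04 rad/s.
Step 2 — Component impedances:
  Z1: Z = R = 4700 Ω
  Z2: Z = jωL = j·6.283e+04·0.0143 = 0 + j898.5 Ω
  Z3: Z = R = 10.5 Ω
Step 3 — With the output port shorted to ground, the output series arm Z2 runs from the junction to ground; the shunt arm Z3 also runs from the junction to ground. They appear in parallel: Z3 || Z2 = 10.5 + j0.1227 Ω.
Step 4 — Series with input arm Z1: Z_in = Z1 + (Z3 || Z2) = 4710 + j0.1227 Ω = 4710∠0.0° Ω.

Z = 4710 + j0.1227 Ω = 4710∠0.0° Ω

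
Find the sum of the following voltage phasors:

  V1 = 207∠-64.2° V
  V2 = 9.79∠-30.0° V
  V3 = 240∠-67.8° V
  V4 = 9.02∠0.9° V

Step 1 — Convert each phasor to rectangular form:
  V1 = 207·(cos(-64.2°) + j·sin(-64.2°)) = 90.09 - j186.4 V
  V2 = 9.79·(cos(-30.0°) + j·sin(-30.0°)) = 8.478 - j4.895 V
  V3 = 240·(cos(-67.8°) + j·sin(-67.8°)) = 90.68 - j222.2 V
  V4 = 9.02·(cos(0.9°) + j·sin(0.9°)) = 9.019 + j0.1417 V
Step 2 — Sum components: V_total = 198.3 - j413.3 V.
Step 3 — Convert to polar: |V_total| = 458.4 V, ∠V_total = -64.4°.

V_total = 458.4∠-64.4° V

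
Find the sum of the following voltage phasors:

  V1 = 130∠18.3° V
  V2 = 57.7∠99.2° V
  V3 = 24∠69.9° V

Step 1 — Convert each phasor to rectangular form:
  V1 = 130·(cos(18.3°) + j·sin(18.3°)) = 123.4 + j40.82 V
  V2 = 57.7·(cos(99.2°) + j·sin(99.2°)) = -9.225 + j56.96 V
  V3 = 24·(cos(69.9°) + j·sin(69.9°)) = 8.248 + j22.54 V
Step 2 — Sum components: V_total = 122.4 + j120.3 V.
Step 3 — Convert to polar: |V_total| = 171.7 V, ∠V_total = 44.5°.

V_total = 171.7∠44.5° V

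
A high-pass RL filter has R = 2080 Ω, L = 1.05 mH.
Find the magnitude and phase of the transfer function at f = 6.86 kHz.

Step 1 — Angular frequency: ω = 2π·6860 = 4.31e+04 rad/s.
Step 2 — Transfer function: H(jω) = jωL/(R + jωL).
Step 3 — Numerator jωL = j·45.26; denominator R + jωL = 2080 + j45.26.
Step 4 — H = 0.0004732 + j0.02175.
Step 5 — Magnitude: |H| = 0.02175 (-33.2 dB); phase: φ = 88.8°.

|H| = 0.02175 (-33.2 dB), φ = 88.8°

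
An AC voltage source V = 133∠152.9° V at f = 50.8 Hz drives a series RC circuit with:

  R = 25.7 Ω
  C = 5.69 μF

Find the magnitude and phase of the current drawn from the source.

Step 1 — Angular frequency: ω = 2π·f = 2π·50.8 = 319.2 rad/s.
Step 2 — Component impedances:
  R: Z = R = 25.7 Ω
  C: Z = 1/(jωC) = -j/(ω·C) = 0 - j550.6 Ω
Step 3 — Series combination: Z_total = R + C = 25.7 - j550.6 Ω = 551.2∠-87.3° Ω.
Step 4 — Source phasor: V = 133∠152.9° V = -118.4 + j60.59 V.
Step 5 — Ohm's law: I = V / Z_total = (-118.4 + j60.59) / (25.7 - j550.6) = -0.1198 - j0.2094 A.
Step 6 — Convert to polar: |I| = 0.2413 A, ∠I = -119.8°.

I = 0.2413∠-119.8° A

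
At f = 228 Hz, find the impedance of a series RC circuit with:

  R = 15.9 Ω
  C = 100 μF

Step 1 — Angular frequency: ω = 2π·f = 2π·228 = 1433 rad/s.
Step 2 — Component impedances:
  R: Z = R = 15.9 Ω
  C: Z = 1/(jωC) = -j/(ω·C) = 0 - j6.98 Ω
Step 3 — Series combination: Z_total = R + C = 15.9 - j6.98 Ω = 17.36∠-23.7° Ω.

Z = 15.9 - j6.98 Ω = 17.36∠-23.7° Ω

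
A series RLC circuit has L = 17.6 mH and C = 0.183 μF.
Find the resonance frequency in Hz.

Step 1 — Resonance condition Im(Z)=0 gives ω₀ = 1/√(LC).
Step 2 — ω₀ = 1/√(0.0176·1.83e-07) = 1.762e+04 rad/s.
Step 3 — f₀ = ω₀/(2π) = 2804 Hz.

f₀ = 2804 Hz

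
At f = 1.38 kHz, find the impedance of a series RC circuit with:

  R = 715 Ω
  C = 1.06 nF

Step 1 — Angular frequency: ω = 2π·f = 2π·1380 = 8671 rad/s.
Step 2 — Component impedances:
  R: Z = R = 715 Ω
  C: Z = 1/(jωC) = -j/(ω·C) = 0 - j1.088e+05 Ω
Step 3 — Series combination: Z_total = R + C = 715 - j1.088e+05 Ω = 1.088e+05∠-89.6° Ω.

Z = 715 - j1.088e+05 Ω = 1.088e+05∠-89.6° Ω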